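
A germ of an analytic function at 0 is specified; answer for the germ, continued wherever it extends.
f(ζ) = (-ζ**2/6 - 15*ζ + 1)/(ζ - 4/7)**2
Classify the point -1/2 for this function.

The point is a regular point.

Denominator factors: ζ - 4/7 = -15/14 at ζ = -1/2 — none vanishes.
So the germ continues analytically to -1/2.


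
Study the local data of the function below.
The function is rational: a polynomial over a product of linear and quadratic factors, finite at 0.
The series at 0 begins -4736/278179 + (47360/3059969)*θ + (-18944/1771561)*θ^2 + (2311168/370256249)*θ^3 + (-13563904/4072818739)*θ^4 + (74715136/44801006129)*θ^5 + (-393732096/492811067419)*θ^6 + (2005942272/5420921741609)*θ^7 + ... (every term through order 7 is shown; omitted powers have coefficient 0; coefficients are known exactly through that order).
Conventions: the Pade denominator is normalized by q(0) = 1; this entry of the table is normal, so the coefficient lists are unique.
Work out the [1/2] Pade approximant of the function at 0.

The Pade approximant has numerator coefficients [-4736/278179, -18944/9179907]; denominator coefficients [1, 34/33, 112/363].

Taylor coefficients needed (read off): a_0 = -4736/278179, a_1 = 47360/3059969, a_2 = -18944/1771561, a_3 = 2311168/370256249.
Write the denominator as Q(θ) = 1 + q1*θ + q2*θ^2. Requiring Q*f - P = O(θ^4) with deg P <= 1 kills the coefficients of θ^2..θ^3 in Q*f:
  θ^2: a_2 + q1*a_1 + q2*a_0 = 0, i.e. -18944/1771561 + (47360/3059969)*q1 + (-4736/278179)*q2 = 0.
  θ^3: a_3 + q1*a_2 + q2*a_1 = 0, i.e. 2311168/370256249 + (-18944/1771561)*q1 + (47360/3059969)*q2 = 0.
Solving this linear system: q1 = 34/33, q2 = 112/363.
The numerator is Q*f truncated at degree 1: P0 = a_0 = -4736/278179; P1 = a_1 + q1*a_0 = -18944/9179907.


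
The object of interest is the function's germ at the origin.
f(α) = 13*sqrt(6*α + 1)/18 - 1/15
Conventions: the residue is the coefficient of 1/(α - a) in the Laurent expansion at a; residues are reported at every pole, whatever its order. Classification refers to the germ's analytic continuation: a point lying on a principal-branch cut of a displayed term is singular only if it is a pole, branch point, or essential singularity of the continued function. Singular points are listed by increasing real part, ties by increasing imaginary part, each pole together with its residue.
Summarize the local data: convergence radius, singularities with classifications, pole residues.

Branch term (13/18)*sqrt(1 - α/(-1/6)): its argument vanishes at α = -1/6, a square-root branch point, modulus 1/6.
The radius of convergence is the smallest modulus among the singular points: 1/6.

Radius of convergence at 0: 1/6.
At -1/6: an algebraic (square-root) branch point.


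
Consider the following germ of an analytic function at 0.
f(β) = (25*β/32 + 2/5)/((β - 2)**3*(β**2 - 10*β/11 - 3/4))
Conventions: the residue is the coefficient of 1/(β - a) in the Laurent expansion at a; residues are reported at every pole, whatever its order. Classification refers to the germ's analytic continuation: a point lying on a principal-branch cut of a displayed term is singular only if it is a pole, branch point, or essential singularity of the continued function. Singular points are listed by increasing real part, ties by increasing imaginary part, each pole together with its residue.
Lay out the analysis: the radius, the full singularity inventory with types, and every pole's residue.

Radius of convergence at 0: -5/11 + (1/22)*sqrt(463).
At 5/11 - (1/22)*sqrt(463): a pole of order 1; residue -2658106/1250235 + (91500673/926174088)*sqrt(463).
At 5/11 + (1/22)*sqrt(463): a pole of order 1; residue -2658106/1250235 - (91500673/926174088)*sqrt(463).
At 2: a pole of order 3; residue 5316212/1250235.

Denominator factor (β**2 - 10*β/11 - 3/4): discriminant 463/121, real irrational roots 5/11 + (1/22)*sqrt(463) and 5/11 - (1/22)*sqrt(463); poles of order 1, moduli 5/11 + (1/22)*sqrt(463) and -5/11 + (1/22)*sqrt(463).
Denominator factor (β - 2)^3: pole of order 3 at 2, modulus 2.
The radius of convergence is the smallest modulus among the singular points: -5/11 + (1/22)*sqrt(463).
The factor β**2 - 10*β/11 - 3/4 splits as (β - a)(β - a') with a = 5/11 - (1/22)*sqrt(463), a' = 5/11 + (1/22)*sqrt(463). At the order-1 pole a set g(β) = (β - a)*f(β) = [(25*β/32 + 2/5)/(β - 2)**3] / (β - a').
Simple pole: residue = g(a) at a = 5/11 - (1/22)*sqrt(463), which is -2658106/1250235 + (91500673/926174088)*sqrt(463).
The factor β**2 - 10*β/11 - 3/4 splits as (β - a)(β - a') with a = 5/11 + (1/22)*sqrt(463), a' = 5/11 - (1/22)*sqrt(463). At the order-1 pole a set g(β) = (β - a)*f(β) = [(25*β/32 + 2/5)/(β - 2)**3] / (β - a').
Simple pole: residue = g(a) at a = 5/11 + (1/22)*sqrt(463), which is -2658106/1250235 - (91500673/926174088)*sqrt(463).
At the order-3 pole 2 set g(β) = (β - (2))^3*f(β) = (25*β/32 + 2/5)/(β**2 - 10*β/11 - 3/4).
Order-3 pole: residue = g''(a)/2; g''(2) = 10632424/1250235, so the residue is 5316212/1250235.
List the singular points by increasing real part (a conjugate pair: the negative imaginary part first).


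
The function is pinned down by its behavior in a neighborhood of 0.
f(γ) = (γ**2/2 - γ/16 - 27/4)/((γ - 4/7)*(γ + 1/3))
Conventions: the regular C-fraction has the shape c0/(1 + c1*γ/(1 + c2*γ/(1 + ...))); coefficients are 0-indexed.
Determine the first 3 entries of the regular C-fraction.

Taylor coefficients (expand at 0): a_0 = 567/16, a_1 = -1407/32, a_2 = 30513/128.
c0 = a_0 = 567/16. Peel one level at a time: if S = 1 + c*γ/S' with S'(0) = 1, then c is the γ-coefficient of S and S' = c*γ/(S - 1).
S_1 = c0/f = 1 + (67/54)*γ + (-30253/5832)*γ^2 + ...; c1 = 67/54.
S_2 = c1*γ/(S_1 - 1) = 1 + (30253/7236)*γ + ...; c2 = 30253/7236.

The regular C-fraction coefficients are [567/16, 67/54, 30253/7236].


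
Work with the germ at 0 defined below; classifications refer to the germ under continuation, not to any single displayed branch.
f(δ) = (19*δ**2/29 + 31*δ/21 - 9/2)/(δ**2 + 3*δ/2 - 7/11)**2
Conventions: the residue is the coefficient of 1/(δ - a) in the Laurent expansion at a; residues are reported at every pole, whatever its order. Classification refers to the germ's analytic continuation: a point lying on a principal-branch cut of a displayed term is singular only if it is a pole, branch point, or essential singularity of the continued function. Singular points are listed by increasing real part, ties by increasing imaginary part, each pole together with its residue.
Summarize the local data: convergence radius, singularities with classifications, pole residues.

Radius of convergence at 0: -3/4 + (1/44)*sqrt(2321).
At -3/4 - (1/44)*sqrt(2321): a pole of order 2; residue -(215228/9037763)*sqrt(2321).
At -3/4 + (1/44)*sqrt(2321): a pole of order 2; residue (215228/9037763)*sqrt(2321).

Denominator factor (δ**2 + 3*δ/2 - 7/11)^2: discriminant 211/44, real irrational roots -3/4 + (1/44)*sqrt(2321) and -3/4 - (1/44)*sqrt(2321); poles of order 2, moduli -3/4 + (1/44)*sqrt(2321) and 3/4 + (1/44)*sqrt(2321).
The radius of convergence is the smallest modulus among the singular points: -3/4 + (1/44)*sqrt(2321).
The factor δ**2 + 3*δ/2 - 7/11 splits as (δ - a)(δ - a') with a = -3/4 - (1/44)*sqrt(2321), a' = -3/4 + (1/44)*sqrt(2321). At the order-2 pole a set g(δ) = (δ - a)^2*f(δ) = [19*δ**2/29 + 31*δ/21 - 9/2] / (δ - a')^2.
Order-2 pole: residue = g'(a); g'(-3/4 - (1/44)*sqrt(2321)) = -(215228/9037763)*sqrt(2321), so the residue is -(215228/9037763)*sqrt(2321).
The factor δ**2 + 3*δ/2 - 7/11 splits as (δ - a)(δ - a') with a = -3/4 + (1/44)*sqrt(2321), a' = -3/4 - (1/44)*sqrt(2321). At the order-2 pole a set g(δ) = (δ - a)^2*f(δ) = [19*δ**2/29 + 31*δ/21 - 9/2] / (δ - a')^2.
Order-2 pole: residue = g'(a); g'(-3/4 + (1/44)*sqrt(2321)) = (215228/9037763)*sqrt(2321), so the residue is (215228/9037763)*sqrt(2321).
List the singular points by increasing real part (a conjugate pair: the negative imaginary part first).


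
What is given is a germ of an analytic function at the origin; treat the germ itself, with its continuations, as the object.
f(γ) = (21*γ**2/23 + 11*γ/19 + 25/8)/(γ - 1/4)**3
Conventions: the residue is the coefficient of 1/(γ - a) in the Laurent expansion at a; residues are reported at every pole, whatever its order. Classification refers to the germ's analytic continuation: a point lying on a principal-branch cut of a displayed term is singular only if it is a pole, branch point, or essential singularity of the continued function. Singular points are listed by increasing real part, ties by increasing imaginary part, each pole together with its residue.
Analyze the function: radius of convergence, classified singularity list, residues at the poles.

Denominator factor (γ - 1/4)^3: pole of order 3 at 1/4, modulus 1/4.
The radius of convergence is the smallest modulus among the singular points: 1/4.
At the order-3 pole 1/4 set g(γ) = (γ - (1/4))^3*f(γ) = 21*γ**2/23 + 11*γ/19 + 25/8.
Order-3 pole: residue = g''(a)/2; g''(1/4) = 42/23, so the residue is 21/23.

Radius of convergence at 0: 1/4.
At 1/4: a pole of order 3; residue 21/23.


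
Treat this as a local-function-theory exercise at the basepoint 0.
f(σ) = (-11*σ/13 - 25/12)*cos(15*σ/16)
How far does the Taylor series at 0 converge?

The factor cos(15*σ/16) is entire and contributes no finite singular point.
The polynomial part has no poles.
No finite singular points: the Taylor series at 0 converges everywhere.

The radius of convergence is infinite.


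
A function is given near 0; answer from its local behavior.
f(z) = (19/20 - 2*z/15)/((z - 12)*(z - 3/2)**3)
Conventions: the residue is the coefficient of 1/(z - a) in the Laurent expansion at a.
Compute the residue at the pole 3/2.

At the order-3 pole 3/2 set g(z) = (z - (3/2))^3*f(z) = (19/20 - 2*z/15)/(z - 12).
Order-3 pole: residue = g''(a)/2; g''(3/2) = 52/46305, so the residue is 26/46305.

The residue is 26/46305.


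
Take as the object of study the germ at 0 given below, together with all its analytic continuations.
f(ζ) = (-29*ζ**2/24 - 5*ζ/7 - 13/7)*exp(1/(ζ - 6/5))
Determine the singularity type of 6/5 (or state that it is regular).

The exponent 1/(ζ - (6/5)) has a pole at 6/5, so exp(1/(ζ - (6/5))) takes every nonzero value near it: an essential singularity (not a pole of any order).

The point is an essential singularity.


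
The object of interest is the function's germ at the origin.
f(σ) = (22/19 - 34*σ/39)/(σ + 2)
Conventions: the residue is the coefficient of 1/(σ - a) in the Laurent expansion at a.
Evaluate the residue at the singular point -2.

The residue is 2150/741.

At the order-1 pole -2 set g(σ) = (σ - (-2))*f(σ) = 22/19 - 34*σ/39.
Simple pole: residue = g(a) at a = -2, which is 2150/741.


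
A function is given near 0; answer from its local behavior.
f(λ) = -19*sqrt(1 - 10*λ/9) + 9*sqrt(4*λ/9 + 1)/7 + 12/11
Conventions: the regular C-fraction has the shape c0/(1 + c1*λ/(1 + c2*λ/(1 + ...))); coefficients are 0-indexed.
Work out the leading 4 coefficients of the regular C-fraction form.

Taylor coefficients (expand at 0): a_0 = -1280/77, a_1 = 683/63, a_2 = 3289/1134, a_3 = 16697/10206.
c0 = a_0 = -1280/77. Peel one level at a time: if S = 1 + c*λ/S' with S'(0) = 1, then c is the λ-coefficient of S and S' = c*λ/(S - 1).
S_1 = c0/f = 1 + (7513/11520)*λ + (26533243/44236800)*λ^2 + ...; c1 = 7513/11520.
S_2 = c1*λ/(S_1 - 1) = 1 + (-2412113/2622720)*λ + (-11990581/151142436)*λ^2 + ...; c2 = -2412113/2622720.
S_3 = c2*λ/(S_2 - 1) = 1 + (-3836985920/44481775833)*λ + ...; c3 = -3836985920/44481775833.

The regular C-fraction coefficients are [-1280/77, 7513/11520, -2412113/2622720, -3836985920/44481775833].


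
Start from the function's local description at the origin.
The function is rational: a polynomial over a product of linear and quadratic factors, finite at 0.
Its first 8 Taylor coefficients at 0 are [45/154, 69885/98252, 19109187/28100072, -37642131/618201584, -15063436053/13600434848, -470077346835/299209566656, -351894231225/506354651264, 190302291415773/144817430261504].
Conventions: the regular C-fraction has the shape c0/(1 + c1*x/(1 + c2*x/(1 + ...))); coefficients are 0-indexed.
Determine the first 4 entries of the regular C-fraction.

Taylor coefficients (read off): a_0 = 45/154, a_1 = 69885/98252, a_2 = 19109187/28100072, a_3 = -37642131/618201584.
c0 = a_0 = 45/154. Peel one level at a time: if S = 1 + c*x/S' with S'(0) = 1, then c is the x-coefficient of S and S' = c*x/(S - 1).
S_1 = c0/f = 1 + (-1553/638)*x + (4326979/1202630)*x^2 + ...; c1 = -1553/638.
S_2 = c1*x/(S_1 - 1) = 1 + (4326979/2927405)*x + (10186692481/10189893025)*x^2 + ...; c2 = 4326979/2927405.
S_3 = c2*x/(S_2 - 1) = 1 + (-295414081949/436786895155)*x + ...; c3 = -295414081949/436786895155.

The regular C-fraction coefficients are [45/154, -1553/638, 4326979/2927405, -295414081949/436786895155].


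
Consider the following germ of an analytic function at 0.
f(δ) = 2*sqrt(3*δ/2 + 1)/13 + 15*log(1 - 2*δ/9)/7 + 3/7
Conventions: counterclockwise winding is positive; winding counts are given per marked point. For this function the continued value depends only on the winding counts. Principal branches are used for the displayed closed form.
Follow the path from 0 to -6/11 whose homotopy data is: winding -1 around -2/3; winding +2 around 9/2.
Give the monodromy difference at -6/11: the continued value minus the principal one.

The rational part is single-valued and drops out of the difference; each branch term changes only by its own monodromy.
(2/13)*sqrt(1 - δ/(-2/3)): winding -1 is odd, the square root flips sign, contributing -2*(2/13)*sqrt(1 - (-6/11)/(-2/3)) = -2*(2/13)*sqrt(2/11) = -(4/143)*sqrt(22).
(15/7)*log(1 - δ/(9/2)): each positive loop around 9/2 adds 2*pi*i to the log, so winding +2 contributes (15/7)*(2)*2*pi*i = (60/7)*pi*i.
Summing the contributions at δ = -6/11 gives (-(4/143)*sqrt(22)) + ((60/7)*pi)*i.

Continued minus principal equals (-(4/143)*sqrt(22)) + ((60/7)*pi)*i.


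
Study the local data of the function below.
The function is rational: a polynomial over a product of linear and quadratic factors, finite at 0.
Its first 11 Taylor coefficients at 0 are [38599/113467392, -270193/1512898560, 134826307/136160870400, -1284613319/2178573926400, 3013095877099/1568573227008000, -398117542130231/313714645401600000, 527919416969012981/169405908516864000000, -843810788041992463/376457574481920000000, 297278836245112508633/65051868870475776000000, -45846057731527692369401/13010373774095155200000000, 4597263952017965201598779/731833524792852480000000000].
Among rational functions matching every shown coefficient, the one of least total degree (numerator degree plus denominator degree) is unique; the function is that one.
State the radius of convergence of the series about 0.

No rational of total degree below 9 reproduces all 11 coefficients; solving the [0/9] Pade equations on them gives f(v) = -29/(38*(v + 12)**3*(v**2 - v/10 - 12/11)**3), whose expansion matches every shown term.
Denominator factor (v**2 - v/10 - 12/11)^3: discriminant 4811/1100, real irrational roots 1/20 + (1/220)*sqrt(52921) and 1/20 - (1/220)*sqrt(52921); poles of order 3, moduli 1/20 + (1/220)*sqrt(52921) and -1/20 + (1/220)*sqrt(52921).
Denominator factor (v + 12)^3: pole of order 3 at -12, modulus 12.
The radius of convergence is the smallest modulus among the singular points: -1/20 + (1/220)*sqrt(52921).

The radius of convergence is -1/20 + (1/220)*sqrt(52921).


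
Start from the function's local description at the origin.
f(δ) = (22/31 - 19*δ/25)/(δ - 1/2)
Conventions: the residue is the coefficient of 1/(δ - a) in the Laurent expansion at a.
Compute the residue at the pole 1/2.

At the order-1 pole 1/2 set g(δ) = (δ - (1/2))*f(δ) = 22/31 - 19*δ/25.
Simple pole: residue = g(a) at a = 1/2, which is 511/1550.

The residue is 511/1550.


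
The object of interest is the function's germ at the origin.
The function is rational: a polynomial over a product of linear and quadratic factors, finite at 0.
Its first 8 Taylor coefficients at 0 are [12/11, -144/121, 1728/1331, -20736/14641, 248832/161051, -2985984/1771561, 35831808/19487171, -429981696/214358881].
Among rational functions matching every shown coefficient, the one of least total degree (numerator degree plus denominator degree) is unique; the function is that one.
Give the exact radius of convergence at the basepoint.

No rational of total degree below 1 reproduces all 8 coefficients; solving the [0/1] Pade equations on them gives f(ν) = 1/(ν + 11/12), whose expansion matches every shown term.
Denominator factor (ν + 11/12): pole of order 1 at -11/12, modulus 11/12.
The radius of convergence is the smallest modulus among the singular points: 11/12.

The radius of convergence is 11/12.


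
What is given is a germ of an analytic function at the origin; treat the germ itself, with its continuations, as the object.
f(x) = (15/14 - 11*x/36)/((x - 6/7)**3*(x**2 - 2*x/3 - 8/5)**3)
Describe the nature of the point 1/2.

Denominator factors: x - 6/7 = -5/14 at x = 1/2; x**2 - 2*x/3 - 8/5 = -101/60 at x = 1/2 — none vanishes.
So the germ continues analytically to 1/2.

The point is a regular point.


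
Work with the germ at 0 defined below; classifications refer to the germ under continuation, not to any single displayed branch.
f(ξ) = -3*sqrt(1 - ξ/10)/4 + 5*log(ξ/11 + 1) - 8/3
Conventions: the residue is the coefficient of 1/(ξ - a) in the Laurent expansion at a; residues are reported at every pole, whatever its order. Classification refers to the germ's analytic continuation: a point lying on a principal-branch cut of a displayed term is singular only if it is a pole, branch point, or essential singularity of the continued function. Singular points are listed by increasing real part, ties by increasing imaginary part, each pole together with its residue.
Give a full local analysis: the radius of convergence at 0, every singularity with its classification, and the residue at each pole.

Branch term (5)*log(1 - ξ/(-11)): its argument vanishes at ξ = -11, a logarithmic branch point, modulus 11.
Branch term (-3/4)*sqrt(1 - ξ/(10)): its argument vanishes at ξ = 10, a square-root branch point, modulus 10.
The radius of convergence is the smallest modulus among the singular points: 10.
List the singular points by increasing real part (a conjugate pair: the negative imaginary part first).

Radius of convergence at 0: 10.
At -11: a logarithmic branch point.
At 10: an algebraic (square-root) branch point.


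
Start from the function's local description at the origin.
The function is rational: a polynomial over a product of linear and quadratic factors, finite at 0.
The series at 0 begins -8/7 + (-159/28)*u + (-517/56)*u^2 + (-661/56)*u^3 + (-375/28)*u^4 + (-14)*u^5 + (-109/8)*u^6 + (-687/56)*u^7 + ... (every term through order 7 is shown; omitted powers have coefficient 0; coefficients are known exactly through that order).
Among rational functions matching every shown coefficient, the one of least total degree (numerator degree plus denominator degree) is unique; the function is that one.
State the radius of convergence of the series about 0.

The radius of convergence is 1.

No rational of total degree below 5 reproduces all 8 coefficients; solving the [2/3] Pade equations on them gives f(u) = (-35*u**2/8 + 9*u/4 + 8/7)/(u - 1)**3, whose expansion matches every shown term.
Denominator factor (u - 1)^3: pole of order 3 at 1, modulus 1.
The radius of convergence is the smallest modulus among the singular points: 1.


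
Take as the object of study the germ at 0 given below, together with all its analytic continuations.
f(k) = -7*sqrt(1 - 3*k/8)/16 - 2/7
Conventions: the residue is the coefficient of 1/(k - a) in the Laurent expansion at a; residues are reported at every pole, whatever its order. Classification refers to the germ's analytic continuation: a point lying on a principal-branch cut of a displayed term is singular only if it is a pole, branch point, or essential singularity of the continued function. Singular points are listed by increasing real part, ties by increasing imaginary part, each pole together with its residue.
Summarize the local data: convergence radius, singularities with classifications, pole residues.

Radius of convergence at 0: 8/3.
At 8/3: an algebraic (square-root) branch point.

Branch term (-7/16)*sqrt(1 - k/(8/3)): its argument vanishes at k = 8/3, a square-root branch point, modulus 8/3.
The radius of convergence is the smallest modulus among the singular points: 8/3.


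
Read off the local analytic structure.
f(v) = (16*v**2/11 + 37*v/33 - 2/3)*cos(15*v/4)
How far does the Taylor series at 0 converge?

The factor cos(15*v/4) is entire and contributes no finite singular point.
The polynomial part has no poles.
No finite singular points: the Taylor series at 0 converges everywhere.

The radius of convergence is infinite.


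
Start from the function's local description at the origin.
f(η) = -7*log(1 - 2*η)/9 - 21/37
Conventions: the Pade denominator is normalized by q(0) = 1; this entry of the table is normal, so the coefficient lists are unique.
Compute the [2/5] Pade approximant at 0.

Taylor coefficients needed (expand at 0): a_0 = -21/37, a_1 = 14/9, a_2 = 14/9, a_3 = 56/27, a_4 = 28/9, a_5 = 224/45, a_6 = 224/27, a_7 = 128/9.
Write the denominator as Q(η) = 1 + q1*η + q2*η^2 + q3*η^3 + q4*η^4 + q5*η^5. Requiring Q*f - P = O(η^8) with deg P <= 2 kills the coefficients of η^3..η^7 in Q*f:
  η^3: a_3 + q1*a_2 + q2*a_1 + q3*a_0 = 0, i.e. 56/27 + (14/9)*q1 + (14/9)*q2 + (-21/37)*q3 = 0.
  η^4: a_4 + q1*a_3 + q2*a_2 + q3*a_1 + q4*a_0 = 0, i.e. 28/9 + (56/27)*q1 + (14/9)*q2 + (14/9)*q3 + (-21/37)*q4 = 0.
  η^5: a_5 + q1*a_4 + q2*a_3 + q3*a_2 + q4*a_1 + q5*a_0 = 0, i.e. 224/45 + (28/9)*q1 + (56/27)*q2 + (14/9)*q3 + (14/9)*q4 + (-21/37)*q5 = 0.
  η^6: a_6 + q1*a_5 + q2*a_4 + q3*a_3 + q4*a_2 + q5*a_1 = 0, i.e. 224/27 + (224/45)*q1 + (28/9)*q2 + (56/27)*q3 + (14/9)*q4 + (14/9)*q5 = 0.
  η^7: a_7 + q1*a_6 + q2*a_5 + q3*a_4 + q4*a_3 + q5*a_2 = 0, i.e. 128/9 + (224/27)*q1 + (224/45)*q2 + (28/9)*q3 + (56/27)*q4 + (14/9)*q5 = 0.
Solving this linear system: q1 = -401950361/155556828, q2 = 29101877/22222404, q3 = 18853313/116667621, q4 = 16570783/233335242, q5 = 51910556/1750014315.
The numerator is Q*f truncated at degree 2: P0 = a_0 = -21/37; P1 = a_1 + q1*a_0 = 276097099/91358772; P2 = a_2 + q1*a_1 + q2*a_0 = -23733376195/7400060532.

The Pade approximant has numerator coefficients [-21/37, 276097099/91358772, -23733376195/7400060532]; denominator coefficients [1, -401950361/155556828, 29101877/22222404, 18853313/116667621, 16570783/233335242, 51910556/1750014315].


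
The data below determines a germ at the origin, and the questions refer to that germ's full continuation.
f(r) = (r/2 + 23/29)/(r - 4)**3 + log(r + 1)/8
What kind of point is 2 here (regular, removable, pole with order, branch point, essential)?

The point is a regular point.

Denominator factors: r - 4 = -2 at r = 2 — none vanishes.
Branch term log(1 - r/(-1)): argument at 2 is 3, nonzero, so 2 is not its branch point (a point on a principal cut is still regular for the continued germ).
So the germ continues analytically to 2.


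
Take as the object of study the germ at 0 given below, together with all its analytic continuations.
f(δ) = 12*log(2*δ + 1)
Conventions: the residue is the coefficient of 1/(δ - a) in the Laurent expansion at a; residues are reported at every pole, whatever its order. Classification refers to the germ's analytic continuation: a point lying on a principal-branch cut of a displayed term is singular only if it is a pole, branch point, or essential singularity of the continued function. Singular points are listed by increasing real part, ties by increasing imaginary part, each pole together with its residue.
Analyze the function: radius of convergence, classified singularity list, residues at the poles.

Branch term (12)*log(1 - δ/(-1/2)): its argument vanishes at δ = -1/2, a logarithmic branch point, modulus 1/2.
The radius of convergence is the smallest modulus among the singular points: 1/2.

Radius of convergence at 0: 1/2.
At -1/2: a logarithmic branch point.


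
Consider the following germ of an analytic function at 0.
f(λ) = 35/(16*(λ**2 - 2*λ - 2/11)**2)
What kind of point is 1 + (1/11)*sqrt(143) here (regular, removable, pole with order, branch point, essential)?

The point is a pole of order 2.

The denominator factor λ**2 - 2*λ - 2/11 vanishes at 1 + (1/11)*sqrt(143) and appears to the power 2; the numerator there equals 35/16, nonzero, and no other factor vanishes.
Hence a pole whose order is the multiplicity, 2.


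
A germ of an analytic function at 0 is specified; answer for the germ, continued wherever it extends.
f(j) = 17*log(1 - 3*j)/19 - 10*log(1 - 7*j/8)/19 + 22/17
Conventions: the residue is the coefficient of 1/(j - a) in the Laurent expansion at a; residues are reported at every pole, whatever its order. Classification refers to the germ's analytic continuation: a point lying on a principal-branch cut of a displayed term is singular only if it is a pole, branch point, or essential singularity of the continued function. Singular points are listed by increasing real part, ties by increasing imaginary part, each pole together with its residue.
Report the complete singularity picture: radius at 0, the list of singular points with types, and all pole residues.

Radius of convergence at 0: 1/3.
At 1/3: a logarithmic branch point.
At 8/7: a logarithmic branch point.

Branch term (-10/19)*log(1 - j/(8/7)): its argument vanishes at j = 8/7, a logarithmic branch point, modulus 8/7.
Branch term (17/19)*log(1 - j/(1/3)): its argument vanishes at j = 1/3, a logarithmic branch point, modulus 1/3.
The radius of convergence is the smallest modulus among the singular points: 1/3.
List the singular points by increasing real part (a conjugate pair: the negative imaginary part first).


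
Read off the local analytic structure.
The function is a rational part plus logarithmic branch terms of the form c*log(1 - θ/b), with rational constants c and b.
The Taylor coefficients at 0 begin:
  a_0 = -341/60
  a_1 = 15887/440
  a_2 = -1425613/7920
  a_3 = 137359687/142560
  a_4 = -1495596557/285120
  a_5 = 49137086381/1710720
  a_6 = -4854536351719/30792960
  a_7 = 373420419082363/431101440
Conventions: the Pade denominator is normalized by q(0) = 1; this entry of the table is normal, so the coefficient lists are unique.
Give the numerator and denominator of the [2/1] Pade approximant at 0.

The Pade approximant has numerator coefficients [-341/60, 2406977120/423407061, 1873261520/141135687]; denominator coefficients [1, 137359687/25661034].

Taylor coefficients needed (read off): a_0 = -341/60, a_1 = 15887/440, a_2 = -1425613/7920, a_3 = 137359687/142560.
Write the denominator as Q(θ) = 1 + q1*θ. Requiring Q*f - P = O(θ^4) with deg P <= 2 kills the coefficients of θ^3..θ^3 in Q*f:
  θ^3: a_3 + q1*a_2 = 0, i.e. 137359687/142560 + (-1425613/7920)*q1 = 0.
Solving this linear system: q1 = 137359687/25661034.
The numerator is Q*f truncated at degree 2: P0 = a_0 = -341/60; P1 = a_1 + q1*a_0 = 2406977120/423407061; P2 = a_2 + q1*a_1 = 1873261520/141135687.


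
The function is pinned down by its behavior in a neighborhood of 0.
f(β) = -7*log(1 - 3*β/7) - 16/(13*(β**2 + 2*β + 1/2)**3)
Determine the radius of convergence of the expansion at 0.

Denominator factor (β**2 + 2*β + 1/2)^3: discriminant 2, real irrational roots -1 + (1/2)*sqrt(2) and -1 - (1/2)*sqrt(2); poles of order 3, moduli 1 - (1/2)*sqrt(2) and 1 + (1/2)*sqrt(2).
Branch term (-7)*log(1 - β/(7/3)): its argument vanishes at β = 7/3, a logarithmic branch point, modulus 7/3.
The radius of convergence is the smallest modulus among the singular points: 1 - (1/2)*sqrt(2).

The radius of convergence is 1 - (1/2)*sqrt(2).


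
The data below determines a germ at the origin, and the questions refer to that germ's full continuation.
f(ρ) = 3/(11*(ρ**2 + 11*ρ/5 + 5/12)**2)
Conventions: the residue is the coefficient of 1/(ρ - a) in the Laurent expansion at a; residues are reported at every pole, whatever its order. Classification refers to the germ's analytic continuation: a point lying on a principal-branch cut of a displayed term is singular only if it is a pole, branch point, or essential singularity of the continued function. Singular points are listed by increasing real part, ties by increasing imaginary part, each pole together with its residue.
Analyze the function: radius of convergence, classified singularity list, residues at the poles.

Denominator factor (ρ**2 + 11*ρ/5 + 5/12)^2: discriminant 238/75, real irrational roots -11/10 + (1/30)*sqrt(714) and -11/10 - (1/30)*sqrt(714); poles of order 2, moduli 11/10 - (1/30)*sqrt(714) and 11/10 + (1/30)*sqrt(714).
The radius of convergence is the smallest modulus among the singular points: 11/10 - (1/30)*sqrt(714).
The factor ρ**2 + 11*ρ/5 + 5/12 splits as (ρ - a)(ρ - a') with a = -11/10 - (1/30)*sqrt(714), a' = -11/10 + (1/30)*sqrt(714). At the order-2 pole a set g(ρ) = (ρ - a)^2*f(ρ) = [3/11] / (ρ - a')^2.
Order-2 pole: residue = g'(a); g'(-11/10 - (1/30)*sqrt(714)) = (1125/311542)*sqrt(714), so the residue is (1125/311542)*sqrt(714).
The factor ρ**2 + 11*ρ/5 + 5/12 splits as (ρ - a)(ρ - a') with a = -11/10 + (1/30)*sqrt(714), a' = -11/10 - (1/30)*sqrt(714). At the order-2 pole a set g(ρ) = (ρ - a)^2*f(ρ) = [3/11] / (ρ - a')^2.
Order-2 pole: residue = g'(a); g'(-11/10 + (1/30)*sqrt(714)) = -(1125/311542)*sqrt(714), so the residue is -(1125/311542)*sqrt(714).
List the singular points by increasing real part (a conjugate pair: the negative imaginary part first).

Radius of convergence at 0: 11/10 - (1/30)*sqrt(714).
At -11/10 - (1/30)*sqrt(714): a pole of order 2; residue (1125/311542)*sqrt(714).
At -11/10 + (1/30)*sqrt(714): a pole of order 2; residue -(1125/311542)*sqrt(714).


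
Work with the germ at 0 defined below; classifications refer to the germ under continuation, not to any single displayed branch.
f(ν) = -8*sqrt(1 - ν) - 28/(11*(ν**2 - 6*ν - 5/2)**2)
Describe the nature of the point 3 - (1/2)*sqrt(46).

The denominator factor ν**2 - 6*ν - 5/2 vanishes at 3 - (1/2)*sqrt(46) and appears to the power 2; the numerator there equals -28/11, nonzero, and no other factor vanishes.
The branch terms are analytic at this point.
Hence a pole whose order is the multiplicity, 2.

The point is a pole of order 2.


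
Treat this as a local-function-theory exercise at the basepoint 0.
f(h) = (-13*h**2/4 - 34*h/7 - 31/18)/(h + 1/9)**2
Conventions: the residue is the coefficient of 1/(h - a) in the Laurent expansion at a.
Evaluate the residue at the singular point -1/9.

At the order-2 pole -1/9 set g(h) = (h - (-1/9))^2*f(h) = -13*h**2/4 - 34*h/7 - 31/18.
Order-2 pole: residue = g'(a); g'(-1/9) = -521/126, so the residue is -521/126.

The residue is -521/126.


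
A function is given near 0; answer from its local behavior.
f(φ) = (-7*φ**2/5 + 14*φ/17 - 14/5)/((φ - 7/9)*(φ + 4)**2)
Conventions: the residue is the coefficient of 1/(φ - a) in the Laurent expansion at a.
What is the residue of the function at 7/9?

The residue is -20699/157165.

At the order-1 pole 7/9 set g(φ) = (φ - (7/9))*f(φ) = (-7*φ**2/5 + 14*φ/17 - 14/5)/(φ + 4)**2.
Simple pole: residue = g(a) at a = 7/9, which is -20699/157165.


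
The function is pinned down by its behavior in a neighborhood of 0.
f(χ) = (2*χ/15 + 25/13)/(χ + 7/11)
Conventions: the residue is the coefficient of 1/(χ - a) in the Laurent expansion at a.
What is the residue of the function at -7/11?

At the order-1 pole -7/11 set g(χ) = (χ - (-7/11))*f(χ) = 2*χ/15 + 25/13.
Simple pole: residue = g(a) at a = -7/11, which is 3943/2145.

The residue is 3943/2145.


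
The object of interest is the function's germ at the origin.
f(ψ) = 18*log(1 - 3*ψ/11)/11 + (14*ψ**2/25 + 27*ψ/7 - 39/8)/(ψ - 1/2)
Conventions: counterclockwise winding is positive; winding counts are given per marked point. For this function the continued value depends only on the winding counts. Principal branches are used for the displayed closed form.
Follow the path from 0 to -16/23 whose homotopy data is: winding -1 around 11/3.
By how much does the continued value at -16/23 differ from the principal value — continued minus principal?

The rational part is single-valued and drops out of the difference; each branch term changes only by its own monodromy.
(18/11)*log(1 - ψ/(11/3)): each positive loop around 11/3 adds 2*pi*i to the log, so winding -1 contributes (18/11)*(-1)*2*pi*i = -(36/11)*pi*i.
Summing the contributions at ψ = -16/23 gives -(36/11)*pi*i.

Continued minus principal equals -(36/11)*pi*i.


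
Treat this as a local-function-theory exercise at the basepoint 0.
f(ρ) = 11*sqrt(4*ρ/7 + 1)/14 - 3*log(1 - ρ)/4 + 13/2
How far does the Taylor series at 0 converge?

The radius of convergence is 1.

Branch term (11/14)*sqrt(1 - ρ/(-7/4)): its argument vanishes at ρ = -7/4, a square-root branch point, modulus 7/4.
Branch term (-3/4)*log(1 - ρ/(1)): its argument vanishes at ρ = 1, a logarithmic branch point, modulus 1.
The radius of convergence is the smallest modulus among the singular points: 1.


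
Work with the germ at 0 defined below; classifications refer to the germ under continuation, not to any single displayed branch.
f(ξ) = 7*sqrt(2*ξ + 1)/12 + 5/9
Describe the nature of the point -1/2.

The term (7/12)*sqrt(1 - ξ/(-1/2)) has argument 1 - -1/2/(-1/2) = 0 at -1/2: a square-root (algebraic, two-sheeted) branch point; the remaining terms are analytic or single-valued there.

The point is an algebraic (square-root) branch point.


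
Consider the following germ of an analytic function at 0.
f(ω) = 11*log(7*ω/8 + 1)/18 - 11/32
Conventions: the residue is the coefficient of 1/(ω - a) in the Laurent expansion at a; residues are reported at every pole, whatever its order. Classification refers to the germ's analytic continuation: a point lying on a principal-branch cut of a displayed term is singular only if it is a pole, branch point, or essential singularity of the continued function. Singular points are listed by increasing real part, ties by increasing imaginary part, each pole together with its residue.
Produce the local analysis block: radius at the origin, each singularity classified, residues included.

Radius of convergence at 0: 8/7.
At -8/7: a logarithmic branch point.

Branch term (11/18)*log(1 - ω/(-8/7)): its argument vanishes at ω = -8/7, a logarithmic branch point, modulus 8/7.
The radius of convergence is the smallest modulus among the singular points: 8/7.


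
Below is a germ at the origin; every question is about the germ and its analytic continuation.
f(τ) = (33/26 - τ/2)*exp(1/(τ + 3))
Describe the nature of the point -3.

The point is an essential singularity.

The exponent 1/(τ - (-3)) has a pole at -3, so exp(1/(τ - (-3))) takes every nonzero value near it: an essential singularity (not a pole of any order).


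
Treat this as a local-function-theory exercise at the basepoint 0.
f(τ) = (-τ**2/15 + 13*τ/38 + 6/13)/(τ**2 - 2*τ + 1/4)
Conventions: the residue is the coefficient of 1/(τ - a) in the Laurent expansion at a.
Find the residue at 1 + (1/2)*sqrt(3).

The factor τ**2 - 2*τ + 1/4 splits as (τ - a)(τ - a') with a = 1 + (1/2)*sqrt(3), a' = 1 - (1/2)*sqrt(3). At the order-1 pole a set g(τ) = (τ - a)*f(τ) = [-τ**2/15 + 13*τ/38 + 6/13] / (τ - a').
Simple pole: residue = g(a) at a = 1 + (1/2)*sqrt(3), which is 119/1140 + (10181/44460)*sqrt(3).

The residue is 119/1140 + (10181/44460)*sqrt(3).


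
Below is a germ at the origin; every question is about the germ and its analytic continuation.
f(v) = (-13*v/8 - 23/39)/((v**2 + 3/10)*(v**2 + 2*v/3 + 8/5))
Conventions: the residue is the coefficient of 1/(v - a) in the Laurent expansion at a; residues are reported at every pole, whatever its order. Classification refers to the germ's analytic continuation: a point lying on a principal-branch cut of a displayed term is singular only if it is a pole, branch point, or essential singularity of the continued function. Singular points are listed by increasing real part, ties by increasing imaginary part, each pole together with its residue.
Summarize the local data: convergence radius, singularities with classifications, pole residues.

Radius of convergence at 0: (1/10)*sqrt(30).
At (-1/3) - ((1/15)*sqrt(335))*i: a pole of order 1; residue (80465/170664) + ((233735/11434488)*sqrt(335))*i.
At (-1/3) + ((1/15)*sqrt(335))*i: a pole of order 1; residue (80465/170664) - ((233735/11434488)*sqrt(335))*i.
At -((1/10)*sqrt(30))*i: a pole of order 1; residue (-80465/170664) - ((655/6564)*sqrt(30))*i.
At ((1/10)*sqrt(30))*i: a pole of order 1; residue (-80465/170664) + ((655/6564)*sqrt(30))*i.

Denominator factor (v**2 + 3/10): discriminant -6/5, complex-conjugate roots ((1/10)*sqrt(30))*i and -((1/10)*sqrt(30))*i; poles of order 1, moduli (1/10)*sqrt(30) and (1/10)*sqrt(30).
Denominator factor (v**2 + 2*v/3 + 8/5): discriminant -268/45, complex-conjugate roots (-1/3) + ((1/15)*sqrt(335))*i and (-1/3) - ((1/15)*sqrt(335))*i; poles of order 1, moduli (2/5)*sqrt(10) and (2/5)*sqrt(10).
The radius of convergence is the smallest modulus among the singular points: (1/10)*sqrt(30).
The factor v**2 + 2*v/3 + 8/5 splits as (v - a)(v - a') with a = (-1/3) - ((1/15)*sqrt(335))*i, a' = (-1/3) + ((1/15)*sqrt(335))*i. At the order-1 pole a set g(v) = (v - a)*f(v) = [(-13*v/8 - 23/39)/(v**2 + 3/10)] / (v - a').
Simple pole: residue = g(a) at a = (-1/3) - ((1/15)*sqrt(335))*i, which is (80465/170664) + ((233735/11434488)*sqrt(335))*i.
The factor v**2 + 2*v/3 + 8/5 splits as (v - a)(v - a') with a = (-1/3) + ((1/15)*sqrt(335))*i, a' = (-1/3) - ((1/15)*sqrt(335))*i. At the order-1 pole a set g(v) = (v - a)*f(v) = [(-13*v/8 - 23/39)/(v**2 + 3/10)] / (v - a').
Simple pole: residue = g(a) at a = (-1/3) + ((1/15)*sqrt(335))*i, which is (80465/170664) - ((233735/11434488)*sqrt(335))*i.
The factor v**2 + 3/10 splits as (v - a)(v - a') with a = -((1/10)*sqrt(30))*i, a' = ((1/10)*sqrt(30))*i. At the order-1 pole a set g(v) = (v - a)*f(v) = [(-13*v/8 - 23/39)/(v**2 + 2*v/3 + 8/5)] / (v - a').
Simple pole: residue = g(a) at a = -((1/10)*sqrt(30))*i, which is (-80465/170664) - ((655/6564)*sqrt(30))*i.
The factor v**2 + 3/10 splits as (v - a)(v - a') with a = ((1/10)*sqrt(30))*i, a' = -((1/10)*sqrt(30))*i. At the order-1 pole a set g(v) = (v - a)*f(v) = [(-13*v/8 - 23/39)/(v**2 + 2*v/3 + 8/5)] / (v - a').
Simple pole: residue = g(a) at a = ((1/10)*sqrt(30))*i, which is (-80465/170664) + ((655/6564)*sqrt(30))*i.
List the singular points by increasing real part (a conjugate pair: the negative imaginary part first).


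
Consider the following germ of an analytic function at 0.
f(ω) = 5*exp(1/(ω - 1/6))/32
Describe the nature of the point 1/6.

The point is an essential singularity.

The exponent 1/(ω - (1/6)) has a pole at 1/6, so exp(1/(ω - (1/6))) takes every nonzero value near it: an essential singularity (not a pole of any order).


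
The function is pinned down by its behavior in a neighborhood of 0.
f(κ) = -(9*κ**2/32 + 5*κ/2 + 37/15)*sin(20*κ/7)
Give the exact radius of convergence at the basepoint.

The factor -sin(20*κ/7) is entire and contributes no finite singular point.
The polynomial part has no poles.
No finite singular points: the Taylor series at 0 converges everywhere.

The radius of convergence is infinite.


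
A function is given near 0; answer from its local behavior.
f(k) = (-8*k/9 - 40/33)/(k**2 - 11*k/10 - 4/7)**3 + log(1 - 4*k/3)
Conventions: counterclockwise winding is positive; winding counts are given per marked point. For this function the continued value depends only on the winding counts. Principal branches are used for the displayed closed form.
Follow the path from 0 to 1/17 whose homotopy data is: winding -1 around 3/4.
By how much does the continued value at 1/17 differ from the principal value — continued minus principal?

Continued minus principal equals -(2)*pi*i.

The rational part is single-valued and drops out of the difference; each branch term changes only by its own monodromy.
(1)*log(1 - k/(3/4)): each positive loop around 3/4 adds 2*pi*i to the log, so winding -1 contributes (1)*(-1)*2*pi*i = -(2)*pi*i.
Summing the contributions at k = 1/17 gives -(2)*pi*i.
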